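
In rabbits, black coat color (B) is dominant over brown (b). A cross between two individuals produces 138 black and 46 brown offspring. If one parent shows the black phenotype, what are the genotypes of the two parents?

Observed offspring: 138 black, 46 brown
The observed ratio simplifies to 3:1. Brown (bb) offspring appear, so each parent must contribute one b allele. The parent stated to show black carries B, so it is Bb. The other parent is then either Bb or bb: Bb × bb would give a 1:1 split, whereas Bb × Bb gives 3:1 — matching the data. So both parents are heterozygous (Bb × Bb).
Parent genotypes: Bb × Bb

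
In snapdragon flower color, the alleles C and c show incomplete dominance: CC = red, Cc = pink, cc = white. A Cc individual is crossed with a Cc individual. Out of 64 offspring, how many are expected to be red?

Punnett square for Cc × Cc:
Offspring genotypes: 1 CC, 2 Cc, 1 cc
Phenotype counts: 1 red, 2 pink, 1 white
red: 1 out of 4 → fraction 1/4
Expected count = 1/4 × 64 = 16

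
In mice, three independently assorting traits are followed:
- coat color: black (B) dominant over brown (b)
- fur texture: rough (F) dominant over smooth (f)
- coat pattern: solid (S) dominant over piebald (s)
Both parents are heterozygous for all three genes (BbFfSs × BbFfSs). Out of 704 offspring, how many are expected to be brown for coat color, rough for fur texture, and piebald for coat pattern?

Trihybrid cross: BbFfSs × BbFfSs
Each trait segregates independently with a 3:1 phenotypic ratio, so each gene contributes 3/4 (dominant) or 1/4 (recessive).
Target: brown (coat color), rough (fur texture), piebald (coat pattern)
Probability = product of independent per-trait probabilities
= 1/4 × 3/4 × 1/4 = 3/64
Expected count = 3/64 × 704 = 33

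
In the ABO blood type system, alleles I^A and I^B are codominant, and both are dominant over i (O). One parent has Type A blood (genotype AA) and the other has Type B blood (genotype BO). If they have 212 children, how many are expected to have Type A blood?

Cross: AA × BO
Possible offspring genotypes: 2 AB, 2 AO
Blood type counts: 2 Type AB, 2 Type A
Probability of Type A: 2/4 = 1/2
Expected count = 1/2 × 212 = 106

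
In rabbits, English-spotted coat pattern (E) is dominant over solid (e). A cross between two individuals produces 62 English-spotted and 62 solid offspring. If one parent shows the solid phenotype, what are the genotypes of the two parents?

Observed offspring: 62 English-spotted, 62 solid
The observed ratio simplifies to 1:1. One parent shows solid, so its genotype must be ee. A 1:1 offspring split requires the other parent to be heterozygous (Ee).
Parent genotypes: ee × Ee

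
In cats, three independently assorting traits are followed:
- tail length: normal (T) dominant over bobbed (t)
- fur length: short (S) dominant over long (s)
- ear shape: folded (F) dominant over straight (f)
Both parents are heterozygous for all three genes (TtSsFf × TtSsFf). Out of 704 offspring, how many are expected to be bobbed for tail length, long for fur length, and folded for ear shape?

Trihybrid cross: TtSsFf × TtSsFf
Each trait segregates independently with a 3:1 phenotypic ratio, so each gene contributes 3/4 (dominant) or 1/4 (recessive).
Target: bobbed (tail length), long (fur length), folded (ear shape)
Probability = product of independent per-trait probabilities
= 1/4 × 1/4 × 3/4 = 3/64
Expected count = 3/64 × 704 = 33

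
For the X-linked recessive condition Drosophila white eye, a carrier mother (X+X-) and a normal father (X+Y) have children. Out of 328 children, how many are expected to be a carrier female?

Cross: X+X- × X+Y
Offspring: 1 X+X+, 1 X+Y, 1 X+X-, 1 X-Y
Probability of a carrier female: 1/4
Expected count = 1/4 × 328 = 82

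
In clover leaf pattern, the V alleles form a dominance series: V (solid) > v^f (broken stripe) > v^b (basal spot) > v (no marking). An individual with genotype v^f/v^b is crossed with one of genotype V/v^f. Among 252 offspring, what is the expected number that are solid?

Cross: v^f/v^b × V/v^f
Allele dominance: V > v^f > v^b > v
Offspring genotypes: 1 V/v^f, 1 v^f/v^f, 1 V/v^b, 1 v^f/v^b
Phenotype counts: 2 solid, 2 broken stripe
solid: 2 out of 4 → fraction 1/2
Expected count = 1/2 × 252 = 126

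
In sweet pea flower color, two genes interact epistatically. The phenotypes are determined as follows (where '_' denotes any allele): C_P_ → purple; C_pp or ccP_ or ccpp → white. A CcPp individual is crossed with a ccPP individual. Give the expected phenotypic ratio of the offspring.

Cross: CcPp × ccPP — consider each gene separately:
C gene: Cc × cc → 2 Cc, 2 cc → 2 C_ : 2 cc (out of 4)
P gene: Pp × PP → 2 PP, 2 Pp → 4 P_ (out of 4)
Genotype classes (out of 4 × 4 = 16): C_P_ = 2×4 = 8; ccP_ = 2×4 = 8
Apply the phenotype rules: C_P_ (8) → purple; ccP_ (8) → white
Phenotype counts (out of 16): 8 purple, 8 white
Ratio: 1 purple : 1 white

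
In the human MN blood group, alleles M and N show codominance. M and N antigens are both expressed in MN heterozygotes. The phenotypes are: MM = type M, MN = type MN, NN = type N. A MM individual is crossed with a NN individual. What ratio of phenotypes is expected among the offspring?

Punnett square for MM × NN:
Offspring genotypes: 4 MN
Phenotype counts: 4 type MN
Ratio: all type MN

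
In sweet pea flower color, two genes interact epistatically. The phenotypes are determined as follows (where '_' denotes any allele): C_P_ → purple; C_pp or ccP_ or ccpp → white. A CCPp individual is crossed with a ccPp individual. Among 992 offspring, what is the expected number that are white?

Cross: CCPp × ccPp — consider each gene separately:
C gene: CC × cc → 4 Cc → 4 C_ (out of 4)
P gene: Pp × Pp → 1 PP, 2 Pp, 1 pp → 3 P_ : 1 pp (out of 4)
Genotype classes (out of 4 × 4 = 16): C_P_ = 4×3 = 12; C_pp = 4×1 = 4
Apply the phenotype rules: C_P_ (12) → purple; C_pp (4) → white
Phenotype counts (out of 16): 12 purple, 4 white
white: 4 out of 16 → fraction 1/4
Expected count = 1/4 × 992 = 248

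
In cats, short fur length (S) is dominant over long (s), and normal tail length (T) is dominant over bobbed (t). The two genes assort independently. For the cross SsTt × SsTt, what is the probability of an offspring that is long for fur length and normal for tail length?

Dihybrid cross SsTt × SsTt — consider each gene separately:
fur length: Ss × Ss → 1 SS, 2 Ss, 1 ss → 3 S_ : 1 ss (out of 4)
tail length: Tt × Tt → 1 TT, 2 Tt, 1 tt → 3 T_ : 1 tt (out of 4)
Looking for: long (ss) and normal (T_)
P(long) = 1/4, P(normal) = 3/4
P(both) = 1/4 × 3/4 = 3/16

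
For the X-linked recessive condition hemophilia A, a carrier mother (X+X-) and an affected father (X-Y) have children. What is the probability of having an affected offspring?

Cross: X+X- × X-Y
Offspring: 1 X+X-, 1 X+Y, 1 X-X-, 1 X-Y
Probability of an affected offspring: 2/4 = 1/2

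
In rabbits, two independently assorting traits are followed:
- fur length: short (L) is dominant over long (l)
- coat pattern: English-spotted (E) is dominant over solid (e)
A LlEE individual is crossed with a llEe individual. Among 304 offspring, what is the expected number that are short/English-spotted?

Dihybrid cross LlEE × llEe — consider each gene separately:
fur length: Ll × ll → 2 Ll, 2 ll → 2 L_ : 2 ll (out of 4)
coat pattern: EE × Ee → 2 EE, 2 Ee → 4 E_ (out of 4)
Combine (counts out of 4 × 4 = 16): short/English-spotted (L_E_) = 2×4 = 8; long/English-spotted (llE_) = 2×4 = 8
Phenotype counts (out of 16): 8 short/English-spotted, 8 long/English-spotted
short/English-spotted: 8 out of 16 → fraction 1/2
Expected count = 1/2 × 304 = 152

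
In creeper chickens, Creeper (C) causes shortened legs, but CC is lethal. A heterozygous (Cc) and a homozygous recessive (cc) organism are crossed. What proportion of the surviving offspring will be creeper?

Cross: Cc × cc
Punnett square offspring (before lethality): 2 Cc, 2 cc
No CC offspring are produced in this cross.
creeper: 2 out of 4
Probability: 2/4 = 1/2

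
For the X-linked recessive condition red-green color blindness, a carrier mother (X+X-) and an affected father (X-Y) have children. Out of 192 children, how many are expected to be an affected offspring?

Cross: X+X- × X-Y
Offspring: 1 X+X-, 1 X+Y, 1 X-X-, 1 X-Y
Probability of an affected offspring: 2/4 = 1/2
Expected count = 1/2 × 192 = 96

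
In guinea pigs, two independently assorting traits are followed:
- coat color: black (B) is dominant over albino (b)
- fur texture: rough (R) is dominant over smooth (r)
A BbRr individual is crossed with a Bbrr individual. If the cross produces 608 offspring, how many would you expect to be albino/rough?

Dihybrid cross BbRr × Bbrr — consider each gene separately:
coat color: Bb × Bb → 1 BB, 2 Bb, 1 bb → 3 B_ : 1 bb (out of 4)
fur texture: Rr × rr → 2 Rr, 2 rr → 2 R_ : 2 rr (out of 4)
Combine (counts out of 4 × 4 = 16): black/rough (B_R_) = 3×2 = 6; black/smooth (B_rr) = 3×2 = 6; albino/rough (bbR_) = 1×2 = 2; albino/smooth (bbrr) = 1×2 = 2
Phenotype counts (out of 16): 6 black/rough, 6 black/smooth, 2 albino/rough, 2 albino/smooth
albino/rough: 2 out of 16 → fraction 1/8
Expected count = 1/8 × 608 = 76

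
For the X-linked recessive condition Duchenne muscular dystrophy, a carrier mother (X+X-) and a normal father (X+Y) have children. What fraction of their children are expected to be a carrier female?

Cross: X+X- × X+Y
Offspring: 1 X+X+, 1 X+Y, 1 X+X-, 1 X-Y
Probability of a carrier female: 1/4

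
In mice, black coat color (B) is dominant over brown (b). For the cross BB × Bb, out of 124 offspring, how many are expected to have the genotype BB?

Punnett square for BB × Bb:
Offspring genotypes: 2 BB, 2 Bb
Total offspring: 4
Count with target: 2
Probability: 2/4 = 1/2
Expected count = 1/2 × 124 = 62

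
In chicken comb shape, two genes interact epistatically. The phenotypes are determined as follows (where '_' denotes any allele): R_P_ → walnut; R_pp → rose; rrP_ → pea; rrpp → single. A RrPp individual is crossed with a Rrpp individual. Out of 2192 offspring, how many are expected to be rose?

Cross: RrPp × Rrpp — consider each gene separately:
R gene: Rr × Rr → 1 RR, 2 Rr, 1 rr → 3 R_ : 1 rr (out of 4)
P gene: Pp × pp → 2 Pp, 2 pp → 2 P_ : 2 pp (out of 4)
Genotype classes (out of 4 × 4 = 16): R_P_ = 3×2 = 6; R_pp = 3×2 = 6; rrP_ = 1×2 = 2; rrpp = 1×2 = 2
Apply the phenotype rules: R_P_ (6) → walnut; R_pp (6) → rose; rrP_ (2) → pea; rrpp (2) → single
Phenotype counts (out of 16): 6 walnut, 6 rose, 2 pea, 2 single
rose: 6 out of 16 → fraction 3/8
Expected count = 3/8 × 2192 = 822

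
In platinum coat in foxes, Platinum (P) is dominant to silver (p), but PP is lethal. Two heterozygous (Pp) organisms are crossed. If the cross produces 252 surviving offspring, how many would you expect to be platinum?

Cross: Pp × Pp
Punnett square offspring (before lethality): 1 PP, 2 Pp, 1 pp
The PP genotype is lethal (embryos die); surviving offspring: 2 Pp, 1 pp
platinum: 2 out of 3 → fraction 2/3
Expected count = 2/3 × 252 = 168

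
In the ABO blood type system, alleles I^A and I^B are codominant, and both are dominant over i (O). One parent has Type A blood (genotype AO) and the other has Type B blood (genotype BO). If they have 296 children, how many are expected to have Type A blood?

Cross: AO × BO
Possible offspring genotypes: 1 AB, 1 AO, 1 BO, 1 OO
Blood type counts: 1 Type AB, 1 Type A, 1 Type B, 1 Type O
Probability of Type A: 1/4
Expected count = 1/4 × 296 = 74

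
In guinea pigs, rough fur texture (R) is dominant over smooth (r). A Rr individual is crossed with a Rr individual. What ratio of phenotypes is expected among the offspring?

Punnett square for Rr × Rr:
Offspring genotypes: 1 RR, 2 Rr, 1 rr
rough: 3, smooth: 1
Ratio: 3:1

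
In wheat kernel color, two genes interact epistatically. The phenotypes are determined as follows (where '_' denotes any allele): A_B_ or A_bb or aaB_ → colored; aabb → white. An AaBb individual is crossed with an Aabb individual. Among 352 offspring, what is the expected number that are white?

Cross: AaBb × Aabb — consider each gene separately:
A gene: Aa × Aa → 1 AA, 2 Aa, 1 aa → 3 A_ : 1 aa (out of 4)
B gene: Bb × bb → 2 Bb, 2 bb → 2 B_ : 2 bb (out of 4)
Genotype classes (out of 4 × 4 = 16): A_B_ = 3×2 = 6; A_bb = 3×2 = 6; aaB_ = 1×2 = 2; aabb = 1×2 = 2
Apply the phenotype rules: A_B_ (6) + A_bb (6) + aaB_ (2) → colored; aabb (2) → white
Phenotype counts (out of 16): 14 colored, 2 white
white: 2 out of 16 → fraction 1/8
Expected count = 1/8 × 352 = 44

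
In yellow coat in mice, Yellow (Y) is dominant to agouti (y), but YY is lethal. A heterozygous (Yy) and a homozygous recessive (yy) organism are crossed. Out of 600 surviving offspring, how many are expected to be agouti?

Cross: Yy × yy
Punnett square offspring (before lethality): 2 Yy, 2 yy
No YY offspring are produced in this cross.
agouti: 2 out of 4 → fraction 1/2
Expected count = 1/2 × 600 = 300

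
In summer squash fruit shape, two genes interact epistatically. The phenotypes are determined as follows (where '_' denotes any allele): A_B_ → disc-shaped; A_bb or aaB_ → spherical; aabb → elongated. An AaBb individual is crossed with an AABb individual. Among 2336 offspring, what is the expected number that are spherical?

Cross: AaBb × AABb — consider each gene separately:
A gene: Aa × AA → 2 AA, 2 Aa → 4 A_ (out of 4)
B gene: Bb × Bb → 1 BB, 2 Bb, 1 bb → 3 B_ : 1 bb (out of 4)
Genotype classes (out of 4 × 4 = 16): A_B_ = 4×3 = 12; A_bb = 4×1 = 4
Apply the phenotype rules: A_B_ (12) → disc-shaped; A_bb (4) → spherical
Phenotype counts (out of 16): 12 disc-shaped, 4 spherical
spherical: 4 out of 16 → fraction 1/4
Expected count = 1/4 × 2336 = 584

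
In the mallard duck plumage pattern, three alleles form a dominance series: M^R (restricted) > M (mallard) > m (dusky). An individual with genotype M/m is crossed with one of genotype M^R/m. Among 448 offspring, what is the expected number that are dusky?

Cross: M/m × M^R/m
Allele dominance: M^R > M > m
Offspring genotypes: 1 M^R/M, 1 M/m, 1 M^R/m, 1 m/m
Phenotype counts: 2 restricted, 1 mallard, 1 dusky
dusky: 1 out of 4 → fraction 1/4
Expected count = 1/4 × 448 = 112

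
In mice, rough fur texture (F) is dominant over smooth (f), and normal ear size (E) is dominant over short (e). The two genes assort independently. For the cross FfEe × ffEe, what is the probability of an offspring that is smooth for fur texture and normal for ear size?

Dihybrid cross FfEe × ffEe — consider each gene separately:
fur texture: Ff × ff → 2 Ff, 2 ff → 2 F_ : 2 ff (out of 4)
ear size: Ee × Ee → 1 EE, 2 Ee, 1 ee → 3 E_ : 1 ee (out of 4)
Looking for: smooth (ff) and normal (E_)
P(smooth) = 2/4, P(normal) = 3/4
P(both) = 2/4 × 3/4 = 6/16 = 3/8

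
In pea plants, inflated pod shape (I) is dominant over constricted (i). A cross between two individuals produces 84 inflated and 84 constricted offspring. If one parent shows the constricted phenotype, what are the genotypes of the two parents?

Observed offspring: 84 inflated, 84 constricted
The observed ratio simplifies to 1:1. One parent shows constricted, so its genotype must be ii. A 1:1 offspring split requires the other parent to be heterozygous (Ii).
Parent genotypes: ii × Ii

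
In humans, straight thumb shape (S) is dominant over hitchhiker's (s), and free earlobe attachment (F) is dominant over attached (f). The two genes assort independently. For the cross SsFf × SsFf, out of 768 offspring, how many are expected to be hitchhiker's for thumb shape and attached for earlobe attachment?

Dihybrid cross SsFf × SsFf — consider each gene separately:
thumb shape: Ss × Ss → 1 SS, 2 Ss, 1 ss → 3 S_ : 1 ss (out of 4)
earlobe attachment: Ff × Ff → 1 FF, 2 Ff, 1 ff → 3 F_ : 1 ff (out of 4)
Looking for: hitchhiker's (ss) and attached (ff)
P(hitchhiker's) = 1/4, P(attached) = 1/4
P(both) = 1/4 × 1/4 = 1/16
Expected count = 1/16 × 768 = 48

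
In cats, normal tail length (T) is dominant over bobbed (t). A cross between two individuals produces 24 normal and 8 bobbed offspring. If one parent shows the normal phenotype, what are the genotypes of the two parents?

Observed offspring: 24 normal, 8 bobbed
The observed ratio simplifies to 3:1. Bobbed (tt) offspring appear, so each parent must contribute one t allele. The parent stated to show normal carries T, so it is Tt. The other parent is then either Tt or tt: Tt × tt would give a 1:1 split, whereas Tt × Tt gives 3:1 — matching the data. So both parents are heterozygous (Tt × Tt).
Parent genotypes: Tt × Tt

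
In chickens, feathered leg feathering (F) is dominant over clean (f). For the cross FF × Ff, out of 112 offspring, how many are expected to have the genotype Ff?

Punnett square for FF × Ff:
Offspring genotypes: 2 FF, 2 Ff
Total offspring: 4
Count with target: 2
Probability: 2/4 = 1/2
Expected count = 1/2 × 112 = 56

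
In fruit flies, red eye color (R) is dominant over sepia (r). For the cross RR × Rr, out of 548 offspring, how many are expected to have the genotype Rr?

Punnett square for RR × Rr:
Offspring genotypes: 2 RR, 2 Rr
Total offspring: 4
Count with target: 2
Probability: 2/4 = 1/2
Expected count = 1/2 × 548 = 274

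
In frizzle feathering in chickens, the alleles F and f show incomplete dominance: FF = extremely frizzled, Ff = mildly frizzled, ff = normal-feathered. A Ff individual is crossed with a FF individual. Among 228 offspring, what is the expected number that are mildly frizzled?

Punnett square for Ff × FF:
Offspring genotypes: 2 FF, 2 Ff
Phenotype counts: 2 extremely frizzled, 2 mildly frizzled
mildly frizzled: 2 out of 4 → fraction 1/2
Expected count = 1/2 × 228 = 114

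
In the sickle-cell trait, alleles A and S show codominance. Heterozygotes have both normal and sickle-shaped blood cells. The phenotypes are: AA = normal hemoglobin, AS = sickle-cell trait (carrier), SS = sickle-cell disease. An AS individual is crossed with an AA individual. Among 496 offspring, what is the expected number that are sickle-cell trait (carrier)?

Punnett square for AS × AA:
Offspring genotypes: 2 AA, 2 AS
Phenotype counts: 2 normal hemoglobin, 2 sickle-cell trait (carrier)
sickle-cell trait (carrier): 2 out of 4 → fraction 1/2
Expected count = 1/2 × 496 = 248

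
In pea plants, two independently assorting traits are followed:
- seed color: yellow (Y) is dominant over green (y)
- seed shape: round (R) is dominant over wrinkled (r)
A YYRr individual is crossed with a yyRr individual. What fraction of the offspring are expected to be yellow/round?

Dihybrid cross YYRr × yyRr — consider each gene separately:
seed color: YY × yy → 4 Yy → 4 Y_ (out of 4)
seed shape: Rr × Rr → 1 RR, 2 Rr, 1 rr → 3 R_ : 1 rr (out of 4)
Combine (counts out of 4 × 4 = 16): yellow/round (Y_R_) = 4×3 = 12; yellow/wrinkled (Y_rr) = 4×1 = 4
Phenotype counts (out of 16): 12 yellow/round, 4 yellow/wrinkled
yellow/round: 12 out of 16
Probability: 12/16 = 3/4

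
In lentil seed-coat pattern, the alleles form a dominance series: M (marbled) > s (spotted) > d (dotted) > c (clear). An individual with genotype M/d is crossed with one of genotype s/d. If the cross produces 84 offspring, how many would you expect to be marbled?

Cross: M/d × s/d
Allele dominance: M > s > d > c
Offspring genotypes: 1 M/s, 1 M/d, 1 s/d, 1 d/d
Phenotype counts: 2 marbled, 1 spotted, 1 dotted
marbled: 2 out of 4 → fraction 1/2
Expected count = 1/2 × 84 = 42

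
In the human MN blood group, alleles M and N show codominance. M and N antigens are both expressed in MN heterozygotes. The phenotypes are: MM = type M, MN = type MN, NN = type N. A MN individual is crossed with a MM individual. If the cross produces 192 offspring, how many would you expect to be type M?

Punnett square for MN × MM:
Offspring genotypes: 2 MM, 2 MN
Phenotype counts: 2 type M, 2 type MN
type M: 2 out of 4 → fraction 1/2
Expected count = 1/2 × 192 = 96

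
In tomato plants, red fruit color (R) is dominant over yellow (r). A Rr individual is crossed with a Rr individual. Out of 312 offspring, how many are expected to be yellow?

Punnett square for Rr × Rr:
Offspring genotypes: 1 RR, 2 Rr, 1 rr
red: 3, yellow: 1
yellow: 1 out of 4 → fraction 1/4
Expected count = 1/4 × 312 = 78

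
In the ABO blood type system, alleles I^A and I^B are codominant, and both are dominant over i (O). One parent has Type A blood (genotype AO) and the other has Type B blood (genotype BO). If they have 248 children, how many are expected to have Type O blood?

Cross: AO × BO
Possible offspring genotypes: 1 AB, 1 AO, 1 BO, 1 OO
Blood type counts: 1 Type AB, 1 Type A, 1 Type B, 1 Type O
Probability of Type O: 1/4
Expected count = 1/4 × 248 = 62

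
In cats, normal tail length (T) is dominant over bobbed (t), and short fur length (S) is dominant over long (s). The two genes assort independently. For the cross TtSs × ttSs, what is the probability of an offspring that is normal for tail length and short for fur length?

Dihybrid cross TtSs × ttSs — consider each gene separately:
tail length: Tt × tt → 2 Tt, 2 tt → 2 T_ : 2 tt (out of 4)
fur length: Ss × Ss → 1 SS, 2 Ss, 1 ss → 3 S_ : 1 ss (out of 4)
Looking for: normal (T_) and short (S_)
P(normal) = 2/4, P(short) = 3/4
P(both) = 2/4 × 3/4 = 6/16 = 3/8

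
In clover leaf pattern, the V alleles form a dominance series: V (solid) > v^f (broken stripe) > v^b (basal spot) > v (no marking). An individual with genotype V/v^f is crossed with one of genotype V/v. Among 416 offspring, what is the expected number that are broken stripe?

Cross: V/v^f × V/v
Allele dominance: V > v^f > v^b > v
Offspring genotypes: 1 V/V, 1 V/v, 1 V/v^f, 1 v^f/v
Phenotype counts: 3 solid, 1 broken stripe
broken stripe: 1 out of 4 → fraction 1/4
Expected count = 1/4 × 416 = 104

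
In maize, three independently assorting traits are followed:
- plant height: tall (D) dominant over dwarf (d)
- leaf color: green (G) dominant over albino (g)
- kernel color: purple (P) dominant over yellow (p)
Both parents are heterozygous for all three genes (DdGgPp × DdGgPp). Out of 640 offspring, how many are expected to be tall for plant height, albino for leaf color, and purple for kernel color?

Trihybrid cross: DdGgPp × DdGgPp
Each trait segregates independently with a 3:1 phenotypic ratio, so each gene contributes 3/4 (dominant) or 1/4 (recessive).
Target: tall (plant height), albino (leaf color), purple (kernel color)
Probability = product of independent per-trait probabilities
= 3/4 × 1/4 × 3/4 = 9/64
Expected count = 9/64 × 640 = 90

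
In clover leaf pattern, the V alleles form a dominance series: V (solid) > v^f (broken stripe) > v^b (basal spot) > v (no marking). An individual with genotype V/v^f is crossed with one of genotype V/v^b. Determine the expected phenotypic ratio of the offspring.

Cross: V/v^f × V/v^b
Allele dominance: V > v^f > v^b > v
Offspring genotypes: 1 V/V, 1 V/v^b, 1 V/v^f, 1 v^f/v^b
Phenotype counts: 3 solid, 1 broken stripe
Ratio: 3 solid : 1 broken stripe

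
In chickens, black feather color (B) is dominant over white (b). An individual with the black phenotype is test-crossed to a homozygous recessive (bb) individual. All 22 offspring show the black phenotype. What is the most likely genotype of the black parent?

Test cross: ? × bb
All offspring are black.
If the unknown parent were heterozygous (Bb), about half of 22 offspring would be white; none are. The unknown parent is most likely homozygous dominant (BB).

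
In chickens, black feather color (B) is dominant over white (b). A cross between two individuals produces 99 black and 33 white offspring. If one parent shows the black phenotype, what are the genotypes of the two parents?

Observed offspring: 99 black, 33 white
The observed ratio simplifies to 3:1. White (bb) offspring appear, so each parent must contribute one b allele. The parent stated to show black carries B, so it is Bb. The other parent is then either Bb or bb: Bb × bb would give a 1:1 split, whereas Bb × Bb gives 3:1 — matching the data. So both parents are heterozygous (Bb × Bb).
Parent genotypes: Bb × Bb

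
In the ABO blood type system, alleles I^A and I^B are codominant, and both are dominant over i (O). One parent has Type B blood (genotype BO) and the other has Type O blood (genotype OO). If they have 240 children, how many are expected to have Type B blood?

Cross: BO × OO
Possible offspring genotypes: 2 BO, 2 OO
Blood type counts: 2 Type B, 2 Type O
Probability of Type B: 2/4 = 1/2
Expected count = 1/2 × 240 = 120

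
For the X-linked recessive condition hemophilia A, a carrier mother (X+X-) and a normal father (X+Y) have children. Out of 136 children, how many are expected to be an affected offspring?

Cross: X+X- × X+Y
Offspring: 1 X+X+, 1 X+Y, 1 X+X-, 1 X-Y
Probability of an affected offspring: 1/4
Expected count = 1/4 × 136 = 34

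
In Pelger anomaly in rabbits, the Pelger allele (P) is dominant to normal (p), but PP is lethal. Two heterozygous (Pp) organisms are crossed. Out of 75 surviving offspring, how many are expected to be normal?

Cross: Pp × Pp
Punnett square offspring (before lethality): 1 PP, 2 Pp, 1 pp
The PP genotype is lethal (embryos die); surviving offspring: 2 Pp, 1 pp
normal: 1 out of 3 → fraction 1/3
Expected count = 1/3 × 75 = 25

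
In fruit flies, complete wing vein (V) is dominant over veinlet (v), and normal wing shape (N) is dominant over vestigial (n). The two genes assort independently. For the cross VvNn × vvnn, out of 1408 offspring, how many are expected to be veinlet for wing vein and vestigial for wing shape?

Dihybrid cross VvNn × vvnn — consider each gene separately:
wing vein: Vv × vv → 2 Vv, 2 vv → 2 V_ : 2 vv (out of 4)
wing shape: Nn × nn → 2 Nn, 2 nn → 2 N_ : 2 nn (out of 4)
Looking for: veinlet (vv) and vestigial (nn)
P(veinlet) = 2/4, P(vestigial) = 2/4
P(both) = 2/4 × 2/4 = 4/16 = 1/4
Expected count = 1/4 × 1408 = 352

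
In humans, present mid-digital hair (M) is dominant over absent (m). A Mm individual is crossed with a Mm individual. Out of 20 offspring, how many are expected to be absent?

Punnett square for Mm × Mm:
Offspring genotypes: 1 MM, 2 Mm, 1 mm
present: 3, absent: 1
absent: 1 out of 4 → fraction 1/4
Expected count = 1/4 × 20 = 5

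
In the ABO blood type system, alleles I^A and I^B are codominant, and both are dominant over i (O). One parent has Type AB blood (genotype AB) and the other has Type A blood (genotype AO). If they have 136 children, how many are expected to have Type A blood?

Cross: AB × AO
Possible offspring genotypes: 1 AA, 1 AO, 1 AB, 1 BO
Blood type counts: 2 Type A, 1 Type AB, 1 Type B
Probability of Type A: 2/4 = 1/2
Expected count = 1/2 × 136 = 68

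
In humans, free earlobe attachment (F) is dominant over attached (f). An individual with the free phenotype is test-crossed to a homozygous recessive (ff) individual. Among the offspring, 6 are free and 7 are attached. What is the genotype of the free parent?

Test cross: ? × ff
Offspring: 6 free, 7 attached — approximately 1:1.
A 1:1 ratio in a test cross indicates the unknown parent is heterozygous (Ff).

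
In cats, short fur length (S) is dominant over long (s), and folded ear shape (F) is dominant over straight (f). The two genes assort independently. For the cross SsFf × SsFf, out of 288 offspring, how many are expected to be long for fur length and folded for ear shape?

Dihybrid cross SsFf × SsFf — consider each gene separately:
fur length: Ss × Ss → 1 SS, 2 Ss, 1 ss → 3 S_ : 1 ss (out of 4)
ear shape: Ff × Ff → 1 FF, 2 Ff, 1 ff → 3 F_ : 1 ff (out of 4)
Looking for: long (ss) and folded (F_)
P(long) = 1/4, P(folded) = 3/4
P(both) = 1/4 × 3/4 = 3/16
Expected count = 3/16 × 288 = 54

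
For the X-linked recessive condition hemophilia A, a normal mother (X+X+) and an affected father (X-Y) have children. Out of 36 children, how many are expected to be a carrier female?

Cross: X+X+ × X-Y
Offspring: 2 X+X-, 2 X+Y
Probability of a carrier female: 2/4 = 1/2
Expected count = 1/2 × 36 = 18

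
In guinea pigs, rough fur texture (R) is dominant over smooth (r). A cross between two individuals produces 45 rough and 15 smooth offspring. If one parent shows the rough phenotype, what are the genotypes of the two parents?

Observed offspring: 45 rough, 15 smooth
The observed ratio simplifies to 3:1. Smooth (rr) offspring appear, so each parent must contribute one r allele. The parent stated to show rough carries R, so it is Rr. The other parent is then either Rr or rr: Rr × rr would give a 1:1 split, whereas Rr × Rr gives 3:1 — matching the data. So both parents are heterozygous (Rr × Rr).
Parent genotypes: Rr × Rr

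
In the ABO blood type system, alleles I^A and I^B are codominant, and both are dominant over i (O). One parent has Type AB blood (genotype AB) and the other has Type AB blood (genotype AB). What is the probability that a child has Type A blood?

Cross: AB × AB
Possible offspring genotypes: 1 AA, 2 AB, 1 BB
Blood type counts: 1 Type A, 2 Type AB, 1 Type B
Probability of Type A: 1/4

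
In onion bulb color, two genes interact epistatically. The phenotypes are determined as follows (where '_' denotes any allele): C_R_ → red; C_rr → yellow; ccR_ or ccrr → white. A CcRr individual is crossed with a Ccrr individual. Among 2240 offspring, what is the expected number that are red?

Cross: CcRr × Ccrr — consider each gene separately:
C gene: Cc × Cc → 1 CC, 2 Cc, 1 cc → 3 C_ : 1 cc (out of 4)
R gene: Rr × rr → 2 Rr, 2 rr → 2 R_ : 2 rr (out of 4)
Genotype classes (out of 4 × 4 = 16): C_R_ = 3×2 = 6; C_rr = 3×2 = 6; ccR_ = 1×2 = 2; ccrr = 1×2 = 2
Apply the phenotype rules: C_R_ (6) → red; C_rr (6) → yellow; ccR_ (2) + ccrr (2) → white
Phenotype counts (out of 16): 6 red, 6 yellow, 4 white
red: 6 out of 16 → fraction 3/8
Expected count = 3/8 × 2240 = 840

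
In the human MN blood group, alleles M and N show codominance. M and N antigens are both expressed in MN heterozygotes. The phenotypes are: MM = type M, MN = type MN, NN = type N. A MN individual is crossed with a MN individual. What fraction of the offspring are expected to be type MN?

Punnett square for MN × MN:
Offspring genotypes: 1 MM, 2 MN, 1 NN
Phenotype counts: 1 type M, 2 type MN, 1 type N
type MN: 2 out of 4
Probability: 2/4 = 1/2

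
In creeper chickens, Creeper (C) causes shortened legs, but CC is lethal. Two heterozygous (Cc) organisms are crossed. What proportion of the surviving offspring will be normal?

Cross: Cc × Cc
Punnett square offspring (before lethality): 1 CC, 2 Cc, 1 cc
The CC genotype is lethal (embryos die); surviving offspring: 2 Cc, 1 cc
normal: 1 out of 3
Probability: 1/3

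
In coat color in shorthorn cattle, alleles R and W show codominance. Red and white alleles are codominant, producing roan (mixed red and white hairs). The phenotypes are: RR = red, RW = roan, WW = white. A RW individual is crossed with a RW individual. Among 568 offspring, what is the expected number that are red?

Punnett square for RW × RW:
Offspring genotypes: 1 RR, 2 RW, 1 WW
Phenotype counts: 1 red, 2 roan, 1 white
red: 1 out of 4 → fraction 1/4
Expected count = 1/4 × 568 = 142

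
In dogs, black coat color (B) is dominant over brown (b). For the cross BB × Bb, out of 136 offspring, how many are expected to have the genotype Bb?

Punnett square for BB × Bb:
Offspring genotypes: 2 BB, 2 Bb
Total offspring: 4
Count with target: 2
Probability: 2/4 = 1/2
Expected count = 1/2 × 136 = 68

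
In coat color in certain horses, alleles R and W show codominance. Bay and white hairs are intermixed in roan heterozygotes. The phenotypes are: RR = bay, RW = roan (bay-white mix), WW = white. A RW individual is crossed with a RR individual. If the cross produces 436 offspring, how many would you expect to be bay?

Punnett square for RW × RR:
Offspring genotypes: 2 RR, 2 RW
Phenotype counts: 2 bay, 2 roan (bay-white mix)
bay: 2 out of 4 → fraction 1/2
Expected count = 1/2 × 436 = 218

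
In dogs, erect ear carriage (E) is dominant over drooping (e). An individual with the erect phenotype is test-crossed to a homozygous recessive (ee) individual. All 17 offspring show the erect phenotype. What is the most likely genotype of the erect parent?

Test cross: ? × ee
All offspring are erect.
If the unknown parent were heterozygous (Ee), about half of 17 offspring would be drooping; none are. The unknown parent is most likely homozygous dominant (EE).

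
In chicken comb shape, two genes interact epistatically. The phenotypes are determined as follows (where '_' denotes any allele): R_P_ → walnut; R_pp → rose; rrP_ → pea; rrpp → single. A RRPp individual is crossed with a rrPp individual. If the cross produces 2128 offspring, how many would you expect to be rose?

Cross: RRPp × rrPp — consider each gene separately:
R gene: RR × rr → 4 Rr → 4 R_ (out of 4)
P gene: Pp × Pp → 1 PP, 2 Pp, 1 pp → 3 P_ : 1 pp (out of 4)
Genotype classes (out of 4 × 4 = 16): R_P_ = 4×3 = 12; R_pp = 4×1 = 4
Apply the phenotype rules: R_P_ (12) → walnut; R_pp (4) → rose
Phenotype counts (out of 16): 12 walnut, 4 rose
rose: 4 out of 16 → fraction 1/4
Expected count = 1/4 × 2128 = 532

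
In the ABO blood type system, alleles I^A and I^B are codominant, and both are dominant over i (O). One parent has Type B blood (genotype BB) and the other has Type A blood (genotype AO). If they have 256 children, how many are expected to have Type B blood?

Cross: BB × AO
Possible offspring genotypes: 2 AB, 2 BO
Blood type counts: 2 Type AB, 2 Type B
Probability of Type B: 2/4 = 1/2
Expected count = 1/2 × 256 = 128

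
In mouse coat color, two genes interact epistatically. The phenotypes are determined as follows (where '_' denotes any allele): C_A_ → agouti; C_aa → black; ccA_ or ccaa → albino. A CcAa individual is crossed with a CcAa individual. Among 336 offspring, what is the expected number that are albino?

Cross: CcAa × CcAa — consider each gene separately:
C gene: Cc × Cc → 1 CC, 2 Cc, 1 cc → 3 C_ : 1 cc (out of 4)
A gene: Aa × Aa → 1 AA, 2 Aa, 1 aa → 3 A_ : 1 aa (out of 4)
Genotype classes (out of 4 × 4 = 16): C_A_ = 3×3 = 9; C_aa = 3×1 = 3; ccA_ = 1×3 = 3; ccaa = 1×1 = 1
Apply the phenotype rules: C_A_ (9) → agouti; C_aa (3) → black; ccA_ (3) + ccaa (1) → albino
Phenotype counts (out of 16): 9 agouti, 3 black, 4 albino
albino: 4 out of 16 → fraction 1/4
Expected count = 1/4 × 336 = 84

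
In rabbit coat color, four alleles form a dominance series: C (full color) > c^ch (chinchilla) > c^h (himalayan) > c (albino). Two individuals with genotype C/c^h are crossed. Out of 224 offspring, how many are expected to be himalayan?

Cross: C/c^h × C/c^h
Allele dominance: C > c^ch > c^h > c
Offspring genotypes: 1 C/C, 2 C/c^h, 1 c^h/c^h
Phenotype counts: 3 full color, 1 himalayan
himalayan: 1 out of 4 → fraction 1/4
Expected count = 1/4 × 224 = 56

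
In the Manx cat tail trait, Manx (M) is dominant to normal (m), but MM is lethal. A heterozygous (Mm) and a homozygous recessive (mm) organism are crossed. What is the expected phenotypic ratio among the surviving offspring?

Cross: Mm × mm
Punnett square offspring (before lethality): 2 Mm, 2 mm
No MM offspring are produced in this cross.
Ratio: 1 Manx (tailless) : 1 normal-tailed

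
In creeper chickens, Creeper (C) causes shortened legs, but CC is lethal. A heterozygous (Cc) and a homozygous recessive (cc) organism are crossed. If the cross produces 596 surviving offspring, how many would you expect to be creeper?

Cross: Cc × cc
Punnett square offspring (before lethality): 2 Cc, 2 cc
No CC offspring are produced in this cross.
creeper: 2 out of 4 → fraction 1/2
Expected count = 1/2 × 596 = 298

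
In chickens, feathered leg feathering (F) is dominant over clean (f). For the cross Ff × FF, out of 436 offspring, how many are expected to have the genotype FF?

Punnett square for Ff × FF:
Offspring genotypes: 2 FF, 2 Ff
Total offspring: 4
Count with target: 2
Probability: 2/4 = 1/2
Expected count = 1/2 × 436 = 218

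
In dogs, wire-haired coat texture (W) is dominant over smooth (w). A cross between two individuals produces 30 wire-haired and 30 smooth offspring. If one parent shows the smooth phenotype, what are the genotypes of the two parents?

Observed offspring: 30 wire-haired, 30 smooth
The observed ratio simplifies to 1:1. One parent shows smooth, so its genotype must be ww. A 1:1 offspring split requires the other parent to be heterozygous (Ww).
Parent genotypes: ww × Ww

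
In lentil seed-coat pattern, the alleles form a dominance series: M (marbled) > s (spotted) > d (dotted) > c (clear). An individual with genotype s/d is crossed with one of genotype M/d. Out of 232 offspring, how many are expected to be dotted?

Cross: s/d × M/d
Allele dominance: M > s > d > c
Offspring genotypes: 1 M/s, 1 s/d, 1 M/d, 1 d/d
Phenotype counts: 2 marbled, 1 spotted, 1 dotted
dotted: 1 out of 4 → fraction 1/4
Expected count = 1/4 × 232 = 58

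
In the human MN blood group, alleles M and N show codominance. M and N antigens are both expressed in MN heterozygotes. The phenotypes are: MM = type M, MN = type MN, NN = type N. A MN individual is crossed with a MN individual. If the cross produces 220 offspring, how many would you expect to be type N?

Punnett square for MN × MN:
Offspring genotypes: 1 MM, 2 MN, 1 NN
Phenotype counts: 1 type M, 2 type MN, 1 type N
type N: 1 out of 4 → fraction 1/4
Expected count = 1/4 × 220 = 55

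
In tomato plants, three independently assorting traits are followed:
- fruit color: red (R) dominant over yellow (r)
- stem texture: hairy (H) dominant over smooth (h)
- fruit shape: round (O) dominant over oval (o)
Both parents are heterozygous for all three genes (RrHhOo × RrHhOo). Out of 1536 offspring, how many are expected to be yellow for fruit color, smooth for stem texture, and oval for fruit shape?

Trihybrid cross: RrHhOo × RrHhOo
Each trait segregates independently with a 3:1 phenotypic ratio, so each gene contributes 3/4 (dominant) or 1/4 (recessive).
Target: yellow (fruit color), smooth (stem texture), oval (fruit shape)
Probability = product of independent per-trait probabilities
= 1/4 × 1/4 × 1/4 = 1/64
Expected count = 1/64 × 1536 = 24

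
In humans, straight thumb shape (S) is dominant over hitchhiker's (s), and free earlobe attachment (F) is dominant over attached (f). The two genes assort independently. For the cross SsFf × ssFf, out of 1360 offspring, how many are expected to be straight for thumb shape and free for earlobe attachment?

Dihybrid cross SsFf × ssFf — consider each gene separately:
thumb shape: Ss × ss → 2 Ss, 2 ss → 2 S_ : 2 ss (out of 4)
earlobe attachment: Ff × Ff → 1 FF, 2 Ff, 1 ff → 3 F_ : 1 ff (out of 4)
Looking for: straight (S_) and free (F_)
P(straight) = 2/4, P(free) = 3/4
P(both) = 2/4 × 3/4 = 6/16 = 3/8
Expected count = 3/8 × 1360 = 510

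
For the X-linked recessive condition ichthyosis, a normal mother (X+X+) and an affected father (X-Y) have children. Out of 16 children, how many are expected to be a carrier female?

Cross: X+X+ × X-Y
Offspring: 2 X+X-, 2 X+Y
Probability of a carrier female: 2/4 = 1/2
Expected count = 1/2 × 16 = 8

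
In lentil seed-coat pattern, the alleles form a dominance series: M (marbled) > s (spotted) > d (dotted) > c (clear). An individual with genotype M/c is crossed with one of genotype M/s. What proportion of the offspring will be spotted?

Cross: M/c × M/s
Allele dominance: M > s > d > c
Offspring genotypes: 1 M/M, 1 M/s, 1 M/c, 1 s/c
Phenotype counts: 3 marbled, 1 spotted
spotted: 1 out of 4
Probability: 1/4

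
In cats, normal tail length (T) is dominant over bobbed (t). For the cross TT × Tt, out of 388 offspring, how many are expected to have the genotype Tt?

Punnett square for TT × Tt:
Offspring genotypes: 2 TT, 2 Tt
Total offspring: 4
Count with target: 2
Probability: 2/4 = 1/2
Expected count = 1/2 × 388 = 194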